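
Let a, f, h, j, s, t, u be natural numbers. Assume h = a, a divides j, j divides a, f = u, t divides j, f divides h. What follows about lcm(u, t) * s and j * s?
lcm(u, t) * s divides j * s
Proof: Since a divides j and j divides a, a = j. f = u and f divides h, hence u divides h. h = a, so u divides a. a = j, so u divides j. t divides j, so lcm(u, t) divides j. Then lcm(u, t) * s divides j * s.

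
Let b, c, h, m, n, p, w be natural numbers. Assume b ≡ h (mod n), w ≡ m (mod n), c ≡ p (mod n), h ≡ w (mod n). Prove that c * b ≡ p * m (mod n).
From b ≡ h (mod n) and h ≡ w (mod n), b ≡ w (mod n). w ≡ m (mod n), so b ≡ m (mod n). Since c ≡ p (mod n), c * b ≡ p * m (mod n).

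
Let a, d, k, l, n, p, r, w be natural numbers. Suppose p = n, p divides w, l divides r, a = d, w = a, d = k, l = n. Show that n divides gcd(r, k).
l = n and l divides r, so n divides r. a = d and d = k, hence a = k. Because w = a and p divides w, p divides a. p = n, so n divides a. Since a = k, n divides k. n divides r, so n divides gcd(r, k).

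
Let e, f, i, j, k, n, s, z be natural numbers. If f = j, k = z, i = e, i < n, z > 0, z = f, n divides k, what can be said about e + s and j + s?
e + s < j + s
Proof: From i = e and i < n, e < n. z = f and f = j, so z = j. k = z and n divides k, thus n divides z. Since z > 0, n ≤ z. Since z = j, n ≤ j. e < n, so e < j. Then e + s < j + s.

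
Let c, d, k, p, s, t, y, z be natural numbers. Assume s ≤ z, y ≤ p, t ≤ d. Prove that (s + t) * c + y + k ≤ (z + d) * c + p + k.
s ≤ z and t ≤ d, so s + t ≤ z + d. By multiplying by a non-negative, (s + t) * c ≤ (z + d) * c. y ≤ p, thus y + k ≤ p + k. Because (s + t) * c ≤ (z + d) * c, (s + t) * c + y + k ≤ (z + d) * c + p + k.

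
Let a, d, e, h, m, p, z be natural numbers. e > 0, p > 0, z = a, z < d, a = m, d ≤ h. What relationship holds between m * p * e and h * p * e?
m * p * e < h * p * e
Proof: z = a and a = m, so z = m. Since z < d, m < d. Since d ≤ h, m < h. From p > 0, m * p < h * p. Since e > 0, m * p * e < h * p * e.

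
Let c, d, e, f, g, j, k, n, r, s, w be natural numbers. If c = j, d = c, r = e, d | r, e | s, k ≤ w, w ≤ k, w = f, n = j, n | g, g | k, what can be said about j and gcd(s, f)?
j | gcd(s, f)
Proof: r = e and d | r, so d | e. d = c, so c | e. c = j, so j | e. e | s, so j | s. k ≤ w and w ≤ k, thus k = w. Since w = f, k = f. Since n = j and n | g, j | g. g | k, so j | k. k = f, so j | f. Since j | s, j | gcd(s, f).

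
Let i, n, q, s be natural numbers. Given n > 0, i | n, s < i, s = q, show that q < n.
Since s = q and s < i, q < i. Since i | n and n > 0, i ≤ n. Since q < i, q < n.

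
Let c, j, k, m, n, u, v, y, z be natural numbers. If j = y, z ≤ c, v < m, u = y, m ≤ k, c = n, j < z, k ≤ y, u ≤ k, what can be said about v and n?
v < n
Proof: u = y and u ≤ k, thus y ≤ k. k ≤ y, so k = y. Since m ≤ k, m ≤ y. j < z and z ≤ c, thus j < c. Since j = y, y < c. From m ≤ y, m < c. Since c = n, m < n. Since v < m, v < n.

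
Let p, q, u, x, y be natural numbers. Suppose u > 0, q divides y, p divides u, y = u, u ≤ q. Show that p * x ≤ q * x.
From y = u and q divides y, q divides u. Since u > 0, q ≤ u. u ≤ q, so u = q. p divides u and u > 0, so p ≤ u. u = q, so p ≤ q. By multiplying by a non-negative, p * x ≤ q * x.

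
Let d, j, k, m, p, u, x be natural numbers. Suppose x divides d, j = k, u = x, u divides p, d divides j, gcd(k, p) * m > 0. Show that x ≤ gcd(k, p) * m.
From x divides d and d divides j, x divides j. Since j = k, x divides k. From u = x and u divides p, x divides p. x divides k, so x divides gcd(k, p). Then x divides gcd(k, p) * m. Since gcd(k, p) * m > 0, x ≤ gcd(k, p) * m.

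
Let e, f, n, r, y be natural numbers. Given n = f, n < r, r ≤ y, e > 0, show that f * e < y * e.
n < r and r ≤ y, therefore n < y. From n = f, f < y. Since e > 0, by multiplying by a positive, f * e < y * e.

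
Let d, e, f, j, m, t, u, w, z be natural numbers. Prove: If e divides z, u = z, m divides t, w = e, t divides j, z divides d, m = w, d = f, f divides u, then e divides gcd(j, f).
m = w and w = e, therefore m = e. Since m divides t, e divides t. Because t divides j, e divides j. d = f and z divides d, thus z divides f. u = z and f divides u, thus f divides z. Since z divides f, z = f. e divides z, so e divides f. From e divides j, e divides gcd(j, f).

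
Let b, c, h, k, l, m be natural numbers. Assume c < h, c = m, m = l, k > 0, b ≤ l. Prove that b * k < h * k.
c = m and m = l, hence c = l. c < h, so l < h. Since b ≤ l, b < h. From k > 0, by multiplying by a positive, b * k < h * k.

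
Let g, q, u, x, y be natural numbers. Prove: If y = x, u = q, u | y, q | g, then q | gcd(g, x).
u = q and u | y, thus q | y. Since y = x, q | x. Because q | g, q | gcd(g, x).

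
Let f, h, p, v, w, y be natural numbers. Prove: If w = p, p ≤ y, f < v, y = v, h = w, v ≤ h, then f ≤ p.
h = w and v ≤ h, hence v ≤ w. w = p, so v ≤ p. y = v and p ≤ y, so p ≤ v. Since v ≤ p, v = p. Since f < v, f < p. Then f ≤ p.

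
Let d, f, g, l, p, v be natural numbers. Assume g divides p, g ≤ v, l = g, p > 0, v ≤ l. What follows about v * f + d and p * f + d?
v * f + d ≤ p * f + d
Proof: l = g and v ≤ l, hence v ≤ g. g ≤ v, so g = v. Since g divides p, v divides p. p > 0, so v ≤ p. By multiplying by a non-negative, v * f ≤ p * f. Then v * f + d ≤ p * f + d.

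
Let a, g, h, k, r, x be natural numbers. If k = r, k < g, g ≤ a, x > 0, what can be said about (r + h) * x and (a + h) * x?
(r + h) * x < (a + h) * x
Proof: k = r and k < g, thus r < g. Because g ≤ a, r < a. Then r + h < a + h. From x > 0, by multiplying by a positive, (r + h) * x < (a + h) * x.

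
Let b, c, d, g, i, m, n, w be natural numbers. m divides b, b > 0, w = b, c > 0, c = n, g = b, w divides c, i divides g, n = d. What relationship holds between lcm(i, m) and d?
lcm(i, m) ≤ d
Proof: g = b and i divides g, thus i divides b. Since m divides b, lcm(i, m) divides b. Since b > 0, lcm(i, m) ≤ b. Since c = n and n = d, c = d. Because w = b and w divides c, b divides c. Since c > 0, b ≤ c. Since c = d, b ≤ d. lcm(i, m) ≤ b, so lcm(i, m) ≤ d.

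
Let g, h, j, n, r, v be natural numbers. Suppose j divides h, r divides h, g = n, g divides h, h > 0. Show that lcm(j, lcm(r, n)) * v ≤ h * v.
Since g = n and g divides h, n divides h. r divides h, so lcm(r, n) divides h. j divides h, so lcm(j, lcm(r, n)) divides h. Since h > 0, lcm(j, lcm(r, n)) ≤ h. By multiplying by a non-negative, lcm(j, lcm(r, n)) * v ≤ h * v.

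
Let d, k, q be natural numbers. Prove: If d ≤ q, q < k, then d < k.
d ≤ q and q < k. By transitivity, d < k.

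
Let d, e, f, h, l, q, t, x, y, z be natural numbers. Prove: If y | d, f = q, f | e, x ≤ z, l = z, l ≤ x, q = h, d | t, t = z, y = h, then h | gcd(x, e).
From l = z and l ≤ x, z ≤ x. x ≤ z, so z = x. t = z and d | t, therefore d | z. y | d, so y | z. y = h, so h | z. Since z = x, h | x. f = q and f | e, so q | e. Since q = h, h | e. h | x, so h | gcd(x, e).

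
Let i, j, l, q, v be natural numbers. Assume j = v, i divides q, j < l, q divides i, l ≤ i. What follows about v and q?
v < q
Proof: Since i divides q and q divides i, i = q. j < l and l ≤ i, thus j < i. Since j = v, v < i. Since i = q, v < q.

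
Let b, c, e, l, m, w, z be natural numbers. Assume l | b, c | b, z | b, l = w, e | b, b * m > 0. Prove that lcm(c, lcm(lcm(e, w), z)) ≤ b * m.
l = w and l | b, thus w | b. e | b, so lcm(e, w) | b. z | b, so lcm(lcm(e, w), z) | b. c | b, so lcm(c, lcm(lcm(e, w), z)) | b. Then lcm(c, lcm(lcm(e, w), z)) | b * m. b * m > 0, so lcm(c, lcm(lcm(e, w), z)) ≤ b * m.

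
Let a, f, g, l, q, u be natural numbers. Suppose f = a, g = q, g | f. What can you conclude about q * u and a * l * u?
q * u | a * l * u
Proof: From g = q and g | f, q | f. f = a, so q | a. Then q | a * l. Then q * u | a * l * u.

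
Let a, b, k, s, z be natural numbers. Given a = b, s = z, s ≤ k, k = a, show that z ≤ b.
Because k = a and a = b, k = b. s = z and s ≤ k, hence z ≤ k. k = b, so z ≤ b.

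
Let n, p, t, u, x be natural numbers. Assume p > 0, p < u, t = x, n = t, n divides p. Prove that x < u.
n = t and t = x, hence n = x. n divides p and p > 0, thus n ≤ p. Since p < u, n < u. n = x, so x < u.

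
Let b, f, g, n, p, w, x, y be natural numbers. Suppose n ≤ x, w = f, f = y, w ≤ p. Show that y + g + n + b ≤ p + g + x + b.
w = f and f = y, so w = y. Since w ≤ p, y ≤ p. Then y + g ≤ p + g. From n ≤ x, y + g + n ≤ p + g + x. Then y + g + n + b ≤ p + g + x + b.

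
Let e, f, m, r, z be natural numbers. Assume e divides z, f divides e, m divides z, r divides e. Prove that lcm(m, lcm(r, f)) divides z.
Because r divides e and f divides e, lcm(r, f) divides e. e divides z, so lcm(r, f) divides z. m divides z, so lcm(m, lcm(r, f)) divides z.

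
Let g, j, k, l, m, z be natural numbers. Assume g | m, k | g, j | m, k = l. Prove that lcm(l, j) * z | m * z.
Since k | g and g | m, k | m. Since k = l, l | m. j | m, so lcm(l, j) | m. Then lcm(l, j) * z | m * z.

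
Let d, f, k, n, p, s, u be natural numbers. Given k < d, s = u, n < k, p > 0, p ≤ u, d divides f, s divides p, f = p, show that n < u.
Since s = u and s divides p, u divides p. Since p > 0, u ≤ p. p ≤ u, so p = u. f = p and d divides f, thus d divides p. Since p > 0, d ≤ p. k < d, so k < p. Since n < k, n < p. p = u, so n < u.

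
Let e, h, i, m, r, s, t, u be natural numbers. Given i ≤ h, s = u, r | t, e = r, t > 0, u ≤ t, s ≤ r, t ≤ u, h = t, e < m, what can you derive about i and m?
i < m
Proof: Since h = t and i ≤ h, i ≤ t. r | t and t > 0, so r ≤ t. From u ≤ t and t ≤ u, u = t. s = u, so s = t. Since s ≤ r, t ≤ r. Because r ≤ t, r = t. Since e = r and e < m, r < m. Since r = t, t < m. From i ≤ t, i < m.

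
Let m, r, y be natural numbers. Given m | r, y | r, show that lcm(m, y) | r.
m | r and y | r. Because lcm divides any common multiple, lcm(m, y) | r.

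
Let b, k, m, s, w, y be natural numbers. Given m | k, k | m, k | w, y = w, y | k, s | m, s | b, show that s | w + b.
m | k and k | m, hence m = k. From y = w and y | k, w | k. Since k | w, k = w. Since m = k, m = w. s | m, so s | w. From s | b, s | w + b.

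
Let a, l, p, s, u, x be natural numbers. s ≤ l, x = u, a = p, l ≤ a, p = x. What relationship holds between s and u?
s ≤ u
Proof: a = p and p = x, so a = x. Since x = u, a = u. s ≤ l and l ≤ a, thus s ≤ a. From a = u, s ≤ u.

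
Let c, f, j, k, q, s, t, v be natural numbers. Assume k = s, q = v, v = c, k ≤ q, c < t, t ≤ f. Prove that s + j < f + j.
q = v and v = c, thus q = c. Since k ≤ q, k ≤ c. Because c < t, k < t. k = s, so s < t. Since t ≤ f, s < f. Then s + j < f + j.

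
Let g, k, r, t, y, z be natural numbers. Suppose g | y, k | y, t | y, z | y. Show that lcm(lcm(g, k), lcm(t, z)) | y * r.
Because g | y and k | y, lcm(g, k) | y. t | y and z | y, so lcm(t, z) | y. lcm(g, k) | y, so lcm(lcm(g, k), lcm(t, z)) | y. Then lcm(lcm(g, k), lcm(t, z)) | y * r.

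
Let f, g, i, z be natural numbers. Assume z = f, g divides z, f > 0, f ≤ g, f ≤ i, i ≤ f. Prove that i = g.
Because z = f and g divides z, g divides f. Since f > 0, g ≤ f. From f ≤ g, g = f. Because f ≤ i and i ≤ f, f = i. Since g = f, g = i. Then i = g.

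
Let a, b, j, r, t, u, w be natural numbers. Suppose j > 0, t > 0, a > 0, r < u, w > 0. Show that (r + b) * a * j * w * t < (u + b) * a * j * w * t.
Since r < u, r + b < u + b. From a > 0, (r + b) * a < (u + b) * a. Since j > 0, (r + b) * a * j < (u + b) * a * j. Since w > 0, (r + b) * a * j * w < (u + b) * a * j * w. t > 0, so (r + b) * a * j * w * t < (u + b) * a * j * w * t.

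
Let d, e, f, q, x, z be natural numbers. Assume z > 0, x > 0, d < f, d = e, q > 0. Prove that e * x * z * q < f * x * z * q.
d = e and d < f, so e < f. Because x > 0, e * x < f * x. Since z > 0, e * x * z < f * x * z. Since q > 0, e * x * z * q < f * x * z * q.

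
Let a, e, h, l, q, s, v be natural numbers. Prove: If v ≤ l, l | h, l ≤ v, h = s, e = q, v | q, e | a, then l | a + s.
v ≤ l and l ≤ v, thus v = l. v | q, so l | q. Since e = q and e | a, q | a. l | q, so l | a. Because h = s and l | h, l | s. Since l | a, l | a + s.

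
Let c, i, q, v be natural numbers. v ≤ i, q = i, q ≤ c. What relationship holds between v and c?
v ≤ c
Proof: Since q = i and q ≤ c, i ≤ c. v ≤ i, so v ≤ c.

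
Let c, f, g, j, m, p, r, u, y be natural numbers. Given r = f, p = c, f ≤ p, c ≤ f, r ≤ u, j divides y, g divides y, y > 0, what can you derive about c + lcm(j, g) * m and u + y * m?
c + lcm(j, g) * m ≤ u + y * m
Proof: p = c and f ≤ p, thus f ≤ c. Since c ≤ f, f = c. r = f, so r = c. Since r ≤ u, c ≤ u. j divides y and g divides y, so lcm(j, g) divides y. Since y > 0, lcm(j, g) ≤ y. By multiplying by a non-negative, lcm(j, g) * m ≤ y * m. c ≤ u, so c + lcm(j, g) * m ≤ u + y * m.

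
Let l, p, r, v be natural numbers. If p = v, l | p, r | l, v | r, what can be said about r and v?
r = v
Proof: p = v and l | p, hence l | v. r | l, so r | v. v | r, so r = v.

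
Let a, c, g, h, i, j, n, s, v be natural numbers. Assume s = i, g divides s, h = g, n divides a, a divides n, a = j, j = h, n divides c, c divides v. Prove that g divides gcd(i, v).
s = i and g divides s, thus g divides i. n divides a and a divides n, therefore n = a. a = j, so n = j. Since j = h, n = h. From n divides c and c divides v, n divides v. n = h, so h divides v. Since h = g, g divides v. Since g divides i, g divides gcd(i, v).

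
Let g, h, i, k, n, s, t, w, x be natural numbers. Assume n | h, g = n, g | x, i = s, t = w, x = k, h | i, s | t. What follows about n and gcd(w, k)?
n | gcd(w, k)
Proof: Because i = s and h | i, h | s. s | t, so h | t. Since t = w, h | w. Since n | h, n | w. From x = k and g | x, g | k. From g = n, n | k. n | w, so n | gcd(w, k).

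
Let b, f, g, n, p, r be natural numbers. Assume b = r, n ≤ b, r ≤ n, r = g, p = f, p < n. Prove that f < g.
From b = r and n ≤ b, n ≤ r. Since r ≤ n, n = r. r = g, so n = g. From p = f and p < n, f < n. Since n = g, f < g.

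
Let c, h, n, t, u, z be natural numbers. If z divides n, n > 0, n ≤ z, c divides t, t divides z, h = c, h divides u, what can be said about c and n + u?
c divides n + u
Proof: From z divides n and n > 0, z ≤ n. Since n ≤ z, z = n. From c divides t and t divides z, c divides z. Since z = n, c divides n. Since h = c and h divides u, c divides u. From c divides n, c divides n + u.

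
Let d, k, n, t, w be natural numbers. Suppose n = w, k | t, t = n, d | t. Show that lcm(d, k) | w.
t = n and n = w, hence t = w. d | t and k | t, thus lcm(d, k) | t. From t = w, lcm(d, k) | w.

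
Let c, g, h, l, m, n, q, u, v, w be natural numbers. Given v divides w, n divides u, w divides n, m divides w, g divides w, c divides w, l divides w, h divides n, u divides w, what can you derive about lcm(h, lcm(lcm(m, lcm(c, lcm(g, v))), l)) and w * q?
lcm(h, lcm(lcm(m, lcm(c, lcm(g, v))), l)) divides w * q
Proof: Because n divides u and u divides w, n divides w. w divides n, so n = w. Since h divides n, h divides w. g divides w and v divides w, therefore lcm(g, v) divides w. c divides w, so lcm(c, lcm(g, v)) divides w. m divides w, so lcm(m, lcm(c, lcm(g, v))) divides w. l divides w, so lcm(lcm(m, lcm(c, lcm(g, v))), l) divides w. Since h divides w, lcm(h, lcm(lcm(m, lcm(c, lcm(g, v))), l)) divides w. Then lcm(h, lcm(lcm(m, lcm(c, lcm(g, v))), l)) divides w * q.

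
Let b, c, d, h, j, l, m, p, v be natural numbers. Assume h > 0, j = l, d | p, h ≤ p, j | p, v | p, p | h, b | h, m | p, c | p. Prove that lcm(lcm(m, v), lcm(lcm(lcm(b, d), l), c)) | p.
Because m | p and v | p, lcm(m, v) | p. p | h and h > 0, thus p ≤ h. h ≤ p, so h = p. b | h, so b | p. d | p, so lcm(b, d) | p. j = l and j | p, therefore l | p. From lcm(b, d) | p, lcm(lcm(b, d), l) | p. Since c | p, lcm(lcm(lcm(b, d), l), c) | p. lcm(m, v) | p, so lcm(lcm(m, v), lcm(lcm(lcm(b, d), l), c)) | p.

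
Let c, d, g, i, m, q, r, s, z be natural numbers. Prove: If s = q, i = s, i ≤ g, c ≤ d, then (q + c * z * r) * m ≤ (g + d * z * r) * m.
i = s and s = q, thus i = q. i ≤ g, so q ≤ g. c ≤ d. By multiplying by a non-negative, c * z ≤ d * z. By multiplying by a non-negative, c * z * r ≤ d * z * r. Since q ≤ g, q + c * z * r ≤ g + d * z * r. By multiplying by a non-negative, (q + c * z * r) * m ≤ (g + d * z * r) * m.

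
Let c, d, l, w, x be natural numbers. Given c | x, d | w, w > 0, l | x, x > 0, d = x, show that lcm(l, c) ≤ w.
From l | x and c | x, lcm(l, c) | x. x > 0, so lcm(l, c) ≤ x. Because d = x and d | w, x | w. Since w > 0, x ≤ w. Since lcm(l, c) ≤ x, lcm(l, c) ≤ w.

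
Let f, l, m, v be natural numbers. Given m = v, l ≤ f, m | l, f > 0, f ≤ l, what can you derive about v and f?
v ≤ f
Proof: Because l ≤ f and f ≤ l, l = f. Because m | l, m | f. m = v, so v | f. Since f > 0, v ≤ f.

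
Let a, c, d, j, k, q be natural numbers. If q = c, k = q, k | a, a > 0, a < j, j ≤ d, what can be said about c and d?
c < d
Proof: Since k = q and k | a, q | a. a > 0, so q ≤ a. Since q = c, c ≤ a. a < j and j ≤ d, therefore a < d. From c ≤ a, c < d.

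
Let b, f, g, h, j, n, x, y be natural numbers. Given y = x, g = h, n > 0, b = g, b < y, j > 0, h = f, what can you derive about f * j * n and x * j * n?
f * j * n < x * j * n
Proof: g = h and h = f, hence g = f. y = x and b < y, thus b < x. Because b = g, g < x. From g = f, f < x. Since j > 0, f * j < x * j. n > 0, so f * j * n < x * j * n.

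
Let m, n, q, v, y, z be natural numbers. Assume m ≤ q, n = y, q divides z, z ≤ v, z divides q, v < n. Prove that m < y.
z divides q and q divides z, therefore z = q. Since z ≤ v, q ≤ v. Because m ≤ q, m ≤ v. From n = y and v < n, v < y. Since m ≤ v, m < y.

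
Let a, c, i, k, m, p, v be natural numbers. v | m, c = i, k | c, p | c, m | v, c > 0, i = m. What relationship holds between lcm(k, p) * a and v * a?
lcm(k, p) * a ≤ v * a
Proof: m | v and v | m, therefore m = v. c = i and i = m, so c = m. Because k | c and p | c, lcm(k, p) | c. Since c > 0, lcm(k, p) ≤ c. c = m, so lcm(k, p) ≤ m. m = v, so lcm(k, p) ≤ v. Then lcm(k, p) * a ≤ v * a.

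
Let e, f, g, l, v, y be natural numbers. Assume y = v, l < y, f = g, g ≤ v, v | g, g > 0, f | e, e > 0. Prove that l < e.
y = v and l < y, therefore l < v. Since v | g and g > 0, v ≤ g. g ≤ v, so g = v. Since f = g, f = v. f | e, so v | e. Since e > 0, v ≤ e. Since l < v, l < e.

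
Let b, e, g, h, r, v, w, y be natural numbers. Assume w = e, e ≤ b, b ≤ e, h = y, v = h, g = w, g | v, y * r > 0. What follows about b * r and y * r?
b * r ≤ y * r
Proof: Since e ≤ b and b ≤ e, e = b. Since w = e, w = b. Because g = w and g | v, w | v. Because v = h, w | h. Because h = y, w | y. Because w = b, b | y. Then b * r | y * r. Since y * r > 0, b * r ≤ y * r.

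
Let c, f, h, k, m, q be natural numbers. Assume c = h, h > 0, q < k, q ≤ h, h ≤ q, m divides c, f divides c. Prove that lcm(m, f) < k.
m divides c and f divides c, so lcm(m, f) divides c. c = h, so lcm(m, f) divides h. h > 0, so lcm(m, f) ≤ h. q ≤ h and h ≤ q, so q = h. Because q < k, h < k. lcm(m, f) ≤ h, so lcm(m, f) < k.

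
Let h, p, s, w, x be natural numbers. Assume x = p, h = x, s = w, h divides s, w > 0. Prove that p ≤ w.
s = w and h divides s, thus h divides w. Since h = x, x divides w. Since x = p, p divides w. w > 0, so p ≤ w.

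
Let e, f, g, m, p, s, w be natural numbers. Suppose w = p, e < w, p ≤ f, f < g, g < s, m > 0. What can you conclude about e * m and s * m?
e * m < s * m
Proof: w = p and e < w, so e < p. Since p ≤ f, e < f. f < g and g < s, thus f < s. Since e < f, e < s. Combined with m > 0, by multiplying by a positive, e * m < s * m.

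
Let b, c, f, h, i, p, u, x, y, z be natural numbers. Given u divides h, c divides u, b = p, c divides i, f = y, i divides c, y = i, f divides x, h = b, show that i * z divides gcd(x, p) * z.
f = y and f divides x, so y divides x. From y = i, i divides x. c divides i and i divides c, so c = i. c divides u and u divides h, hence c divides h. Since h = b, c divides b. Since b = p, c divides p. Since c = i, i divides p. i divides x, so i divides gcd(x, p). Then i * z divides gcd(x, p) * z.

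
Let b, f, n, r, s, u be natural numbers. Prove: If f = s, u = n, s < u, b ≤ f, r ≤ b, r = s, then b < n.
Since r = s and r ≤ b, s ≤ b. f = s and b ≤ f, so b ≤ s. Since s ≤ b, s = b. Since u = n and s < u, s < n. s = b, so b < n.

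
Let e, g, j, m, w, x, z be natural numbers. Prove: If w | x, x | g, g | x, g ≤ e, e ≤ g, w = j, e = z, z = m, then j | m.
From e = z and z = m, e = m. Because x | g and g | x, x = g. g ≤ e and e ≤ g, hence g = e. x = g, so x = e. Since w | x, w | e. Because e = m, w | m. w = j, so j | m.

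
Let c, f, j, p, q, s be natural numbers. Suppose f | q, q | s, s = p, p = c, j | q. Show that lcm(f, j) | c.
f | q and j | q, so lcm(f, j) | q. From s = p and q | s, q | p. lcm(f, j) | q, so lcm(f, j) | p. p = c, so lcm(f, j) | c.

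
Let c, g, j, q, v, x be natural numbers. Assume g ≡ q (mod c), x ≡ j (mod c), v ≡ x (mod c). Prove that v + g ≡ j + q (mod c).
From v ≡ x (mod c) and x ≡ j (mod c), v ≡ j (mod c). Using g ≡ q (mod c), by adding congruences, v + g ≡ j + q (mod c).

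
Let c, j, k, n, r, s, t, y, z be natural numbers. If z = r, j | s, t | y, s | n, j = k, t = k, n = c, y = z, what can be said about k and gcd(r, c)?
k | gcd(r, c)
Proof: y = z and t | y, hence t | z. Because z = r, t | r. Because t = k, k | r. Since j | s and s | n, j | n. Since n = c, j | c. j = k, so k | c. k | r, so k | gcd(r, c).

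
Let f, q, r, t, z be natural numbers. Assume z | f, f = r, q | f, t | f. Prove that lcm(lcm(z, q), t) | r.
z | f and q | f, hence lcm(z, q) | f. t | f, so lcm(lcm(z, q), t) | f. f = r, so lcm(lcm(z, q), t) | r.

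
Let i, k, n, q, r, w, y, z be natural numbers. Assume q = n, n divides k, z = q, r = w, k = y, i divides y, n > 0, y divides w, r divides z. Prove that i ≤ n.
From z = q and q = n, z = n. Since r = w and r divides z, w divides z. Since y divides w, y divides z. z = n, so y divides n. Because k = y and n divides k, n divides y. y divides n, so y = n. i divides y, so i divides n. Since n > 0, i ≤ n.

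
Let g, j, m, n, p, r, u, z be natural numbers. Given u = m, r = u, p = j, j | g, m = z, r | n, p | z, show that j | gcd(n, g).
Because p = j and p | z, j | z. r = u and u = m, thus r = m. Since m = z, r = z. Since r | n, z | n. j | z, so j | n. Since j | g, j | gcd(n, g).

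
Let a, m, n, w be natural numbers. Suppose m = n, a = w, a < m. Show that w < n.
Since a = w and a < m, w < m. Since m = n, w < n.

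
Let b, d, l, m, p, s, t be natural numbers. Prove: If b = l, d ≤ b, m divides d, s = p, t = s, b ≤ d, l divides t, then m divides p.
d ≤ b and b ≤ d, hence d = b. b = l, so d = l. Since m divides d, m divides l. Because t = s and s = p, t = p. Because l divides t, l divides p. Since m divides l, m divides p.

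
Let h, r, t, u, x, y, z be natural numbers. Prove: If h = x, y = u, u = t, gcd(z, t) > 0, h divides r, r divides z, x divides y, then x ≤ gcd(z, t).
h divides r and r divides z, so h divides z. h = x, so x divides z. y = u and u = t, thus y = t. Since x divides y, x divides t. Because x divides z, x divides gcd(z, t). Because gcd(z, t) > 0, x ≤ gcd(z, t).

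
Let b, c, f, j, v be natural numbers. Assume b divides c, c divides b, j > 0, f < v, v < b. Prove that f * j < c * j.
b divides c and c divides b, therefore b = c. f < v and v < b, so f < b. Since b = c, f < c. Combining with j > 0, by multiplying by a positive, f * j < c * j.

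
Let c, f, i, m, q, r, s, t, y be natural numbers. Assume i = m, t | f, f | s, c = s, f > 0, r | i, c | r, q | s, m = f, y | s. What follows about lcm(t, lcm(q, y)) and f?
lcm(t, lcm(q, y)) ≤ f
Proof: c = s and c | r, so s | r. From i = m and r | i, r | m. Since m = f, r | f. Since s | r, s | f. Since f | s, s = f. Because q | s and y | s, lcm(q, y) | s. Since s = f, lcm(q, y) | f. Since t | f, lcm(t, lcm(q, y)) | f. f > 0, so lcm(t, lcm(q, y)) ≤ f.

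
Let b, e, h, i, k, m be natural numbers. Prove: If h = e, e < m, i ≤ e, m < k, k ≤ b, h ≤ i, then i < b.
From h = e and h ≤ i, e ≤ i. Since i ≤ e, e = i. Because m < k and k ≤ b, m < b. Since e < m, e < b. e = i, so i < b.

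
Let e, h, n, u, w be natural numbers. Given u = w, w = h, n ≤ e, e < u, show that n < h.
u = w and w = h, hence u = h. Because n ≤ e and e < u, n < u. Since u = h, n < h.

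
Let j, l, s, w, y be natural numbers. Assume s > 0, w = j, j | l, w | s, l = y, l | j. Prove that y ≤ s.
j | l and l | j, so j = l. Since l = y, j = y. w = j, so w = y. From w | s, y | s. s > 0, so y ≤ s.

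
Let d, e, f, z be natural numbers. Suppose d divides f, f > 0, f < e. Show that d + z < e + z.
d divides f and f > 0, so d ≤ f. f < e, so d < e. Then d + z < e + z.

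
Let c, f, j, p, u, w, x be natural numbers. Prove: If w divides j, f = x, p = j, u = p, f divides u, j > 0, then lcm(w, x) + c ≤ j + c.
u = p and f divides u, so f divides p. p = j, so f divides j. Since f = x, x divides j. Since w divides j, lcm(w, x) divides j. From j > 0, lcm(w, x) ≤ j. Then lcm(w, x) + c ≤ j + c.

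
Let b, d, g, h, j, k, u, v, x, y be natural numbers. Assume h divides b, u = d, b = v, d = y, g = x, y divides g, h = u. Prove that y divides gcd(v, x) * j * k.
h = u and h divides b, therefore u divides b. Since u = d, d divides b. d = y, so y divides b. b = v, so y divides v. g = x and y divides g, hence y divides x. Since y divides v, y divides gcd(v, x). Then y divides gcd(v, x) * j. Then y divides gcd(v, x) * j * k.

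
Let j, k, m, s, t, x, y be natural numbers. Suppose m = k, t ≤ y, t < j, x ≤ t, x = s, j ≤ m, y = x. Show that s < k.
y = x and t ≤ y, so t ≤ x. x ≤ t, so t = x. x = s, so t = s. Since t < j and j ≤ m, t < m. Since t = s, s < m. Since m = k, s < k.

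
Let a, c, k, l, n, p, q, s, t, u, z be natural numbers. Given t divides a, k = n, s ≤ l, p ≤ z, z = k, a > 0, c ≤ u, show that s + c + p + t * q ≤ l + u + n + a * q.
s ≤ l and c ≤ u, so s + c ≤ l + u. z = k and p ≤ z, thus p ≤ k. Since k = n, p ≤ n. s + c ≤ l + u, so s + c + p ≤ l + u + n. t divides a and a > 0, so t ≤ a. By multiplying by a non-negative, t * q ≤ a * q. Since s + c + p ≤ l + u + n, s + c + p + t * q ≤ l + u + n + a * q.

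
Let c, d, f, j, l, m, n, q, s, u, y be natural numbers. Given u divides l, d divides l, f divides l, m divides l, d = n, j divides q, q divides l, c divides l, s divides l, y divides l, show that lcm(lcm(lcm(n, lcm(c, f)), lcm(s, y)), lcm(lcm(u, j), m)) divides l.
d = n and d divides l, so n divides l. Because c divides l and f divides l, lcm(c, f) divides l. Since n divides l, lcm(n, lcm(c, f)) divides l. s divides l and y divides l, thus lcm(s, y) divides l. lcm(n, lcm(c, f)) divides l, so lcm(lcm(n, lcm(c, f)), lcm(s, y)) divides l. j divides q and q divides l, hence j divides l. Since u divides l, lcm(u, j) divides l. m divides l, so lcm(lcm(u, j), m) divides l. lcm(lcm(n, lcm(c, f)), lcm(s, y)) divides l, so lcm(lcm(lcm(n, lcm(c, f)), lcm(s, y)), lcm(lcm(u, j), m)) divides l.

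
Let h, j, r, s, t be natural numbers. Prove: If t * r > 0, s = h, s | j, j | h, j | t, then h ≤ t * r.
From s = h and s | j, h | j. From j | h, j = h. j | t, so h | t. Then h | t * r. Since t * r > 0, h ≤ t * r.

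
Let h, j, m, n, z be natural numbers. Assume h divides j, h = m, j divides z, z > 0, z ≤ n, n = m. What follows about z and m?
z = m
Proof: Because n = m and z ≤ n, z ≤ m. From h divides j and j divides z, h divides z. h = m, so m divides z. Since z > 0, m ≤ z. Since z ≤ m, z = m.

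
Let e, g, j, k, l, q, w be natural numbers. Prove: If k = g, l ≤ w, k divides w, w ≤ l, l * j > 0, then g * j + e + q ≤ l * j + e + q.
w ≤ l and l ≤ w, so w = l. Since k = g and k divides w, g divides w. Since w = l, g divides l. Then g * j divides l * j. Since l * j > 0, g * j ≤ l * j. Then g * j + e ≤ l * j + e. Then g * j + e + q ≤ l * j + e + q.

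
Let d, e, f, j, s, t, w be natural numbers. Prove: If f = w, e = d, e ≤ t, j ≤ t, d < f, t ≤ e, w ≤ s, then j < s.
t ≤ e and e ≤ t, thus t = e. e = d, so t = d. j ≤ t, so j ≤ d. Because f = w and d < f, d < w. Since w ≤ s, d < s. j ≤ d, so j < s.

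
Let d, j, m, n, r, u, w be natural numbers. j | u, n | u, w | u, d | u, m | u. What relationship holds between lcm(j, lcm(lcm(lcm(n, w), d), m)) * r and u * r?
lcm(j, lcm(lcm(lcm(n, w), d), m)) * r | u * r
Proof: n | u and w | u, hence lcm(n, w) | u. Since d | u, lcm(lcm(n, w), d) | u. m | u, so lcm(lcm(lcm(n, w), d), m) | u. Since j | u, lcm(j, lcm(lcm(lcm(n, w), d), m)) | u. Then lcm(j, lcm(lcm(lcm(n, w), d), m)) * r | u * r.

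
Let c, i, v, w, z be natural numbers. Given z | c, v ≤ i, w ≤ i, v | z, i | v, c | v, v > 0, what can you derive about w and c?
w ≤ c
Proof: i | v and v > 0, so i ≤ v. Since v ≤ i, i = v. v | z and z | c, hence v | c. c | v, so v = c. Since i = v, i = c. Since w ≤ i, w ≤ c.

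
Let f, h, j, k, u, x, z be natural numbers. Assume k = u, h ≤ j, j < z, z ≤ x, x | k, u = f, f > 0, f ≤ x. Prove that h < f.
h ≤ j and j < z, therefore h < z. Because k = u and x | k, x | u. Since u = f, x | f. Because f > 0, x ≤ f. Since f ≤ x, x = f. z ≤ x, so z ≤ f. Because h < z, h < f.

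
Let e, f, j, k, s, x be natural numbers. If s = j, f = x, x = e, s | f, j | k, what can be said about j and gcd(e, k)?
j | gcd(e, k)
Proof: f = x and x = e, thus f = e. Since s | f, s | e. Because s = j, j | e. j | k, so j | gcd(e, k).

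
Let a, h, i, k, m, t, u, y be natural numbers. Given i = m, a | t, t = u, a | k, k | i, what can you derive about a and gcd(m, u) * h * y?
a | gcd(m, u) * h * y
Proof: i = m and k | i, hence k | m. Since a | k, a | m. From t = u and a | t, a | u. Since a | m, a | gcd(m, u). Then a | gcd(m, u) * h. Then a | gcd(m, u) * h * y.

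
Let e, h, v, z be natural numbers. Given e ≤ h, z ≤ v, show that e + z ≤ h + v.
From e ≤ h and z ≤ v, by adding inequalities, e + z ≤ h + v.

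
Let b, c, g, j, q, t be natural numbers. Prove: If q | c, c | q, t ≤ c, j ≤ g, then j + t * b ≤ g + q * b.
From c | q and q | c, c = q. Since t ≤ c, t ≤ q. Then t * b ≤ q * b. Because j ≤ g, j + t * b ≤ g + q * b.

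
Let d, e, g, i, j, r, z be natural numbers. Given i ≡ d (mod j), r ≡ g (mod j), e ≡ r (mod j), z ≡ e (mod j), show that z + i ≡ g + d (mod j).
z ≡ e (mod j) and e ≡ r (mod j), thus z ≡ r (mod j). Since r ≡ g (mod j), z ≡ g (mod j). From i ≡ d (mod j), z + i ≡ g + d (mod j).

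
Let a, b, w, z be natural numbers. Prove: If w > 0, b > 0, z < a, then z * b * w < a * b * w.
From z < a and b > 0, by multiplying by a positive, z * b < a * b. Combining with w > 0, by multiplying by a positive, z * b * w < a * b * w.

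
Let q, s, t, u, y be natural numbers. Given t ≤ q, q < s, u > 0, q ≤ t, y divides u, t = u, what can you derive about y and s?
y < s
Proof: Since y divides u and u > 0, y ≤ u. q ≤ t and t ≤ q, so q = t. Because q < s, t < s. Since t = u, u < s. y ≤ u, so y < s.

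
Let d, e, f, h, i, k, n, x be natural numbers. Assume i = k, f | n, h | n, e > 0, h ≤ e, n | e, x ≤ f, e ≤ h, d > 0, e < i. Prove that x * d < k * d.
Since h ≤ e and e ≤ h, h = e. Since h | n, e | n. n | e, so n = e. Since f | n, f | e. e > 0, so f ≤ e. From x ≤ f, x ≤ e. From i = k and e < i, e < k. Since x ≤ e, x < k. Since d > 0, x * d < k * d.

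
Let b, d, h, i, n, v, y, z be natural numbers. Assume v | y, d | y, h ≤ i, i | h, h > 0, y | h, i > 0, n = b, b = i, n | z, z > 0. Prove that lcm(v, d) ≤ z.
v | y and d | y, thus lcm(v, d) | y. i | h and h > 0, therefore i ≤ h. Since h ≤ i, h = i. Because y | h, y | i. Since lcm(v, d) | y, lcm(v, d) | i. i > 0, so lcm(v, d) ≤ i. n = b and b = i, therefore n = i. Since n | z, i | z. z > 0, so i ≤ z. Since lcm(v, d) ≤ i, lcm(v, d) ≤ z.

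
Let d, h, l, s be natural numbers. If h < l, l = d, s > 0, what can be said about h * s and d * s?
h * s < d * s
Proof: l = d and h < l, so h < d. Since s > 0, by multiplying by a positive, h * s < d * s.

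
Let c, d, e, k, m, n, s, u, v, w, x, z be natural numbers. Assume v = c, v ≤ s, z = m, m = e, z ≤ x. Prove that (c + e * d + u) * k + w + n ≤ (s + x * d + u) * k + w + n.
From v = c and v ≤ s, c ≤ s. z = m and m = e, so z = e. Because z ≤ x, e ≤ x. Then e * d ≤ x * d. Then e * d + u ≤ x * d + u. c ≤ s, so c + e * d + u ≤ s + x * d + u. Then (c + e * d + u) * k ≤ (s + x * d + u) * k. Then (c + e * d + u) * k + w ≤ (s + x * d + u) * k + w. Then (c + e * d + u) * k + w + n ≤ (s + x * d + u) * k + w + n.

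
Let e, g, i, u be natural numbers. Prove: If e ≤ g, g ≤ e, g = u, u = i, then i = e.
From e ≤ g and g ≤ e, e = g. Since g = u, e = u. u = i, so e = i. Then i = e.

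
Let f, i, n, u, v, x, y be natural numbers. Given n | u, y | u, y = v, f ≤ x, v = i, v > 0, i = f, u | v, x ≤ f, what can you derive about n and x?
n ≤ x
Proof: Since v = i and i = f, v = f. Because f ≤ x and x ≤ f, f = x. Since v = f, v = x. y = v and y | u, thus v | u. Since u | v, u = v. Since n | u, n | v. v > 0, so n ≤ v. Since v = x, n ≤ x.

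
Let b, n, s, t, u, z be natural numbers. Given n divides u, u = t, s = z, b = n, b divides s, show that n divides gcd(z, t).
Because b = n and b divides s, n divides s. Since s = z, n divides z. u = t and n divides u, hence n divides t. Since n divides z, n divides gcd(z, t).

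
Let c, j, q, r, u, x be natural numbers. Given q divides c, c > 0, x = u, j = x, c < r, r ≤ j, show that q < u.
q divides c and c > 0, so q ≤ c. Since c < r and r ≤ j, c < j. j = x, so c < x. From x = u, c < u. q ≤ c, so q < u.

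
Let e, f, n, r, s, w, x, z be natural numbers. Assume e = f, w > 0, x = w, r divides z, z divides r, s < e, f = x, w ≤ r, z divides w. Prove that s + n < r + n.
z divides r and r divides z, so z = r. Since z divides w, r divides w. Since w > 0, r ≤ w. w ≤ r, so w = r. Since x = w, x = r. e = f and f = x, hence e = x. Since s < e, s < x. Since x = r, s < r. Then s + n < r + n.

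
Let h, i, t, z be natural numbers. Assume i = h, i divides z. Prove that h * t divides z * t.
From i = h and i divides z, h divides z. Then h * t divides z * t.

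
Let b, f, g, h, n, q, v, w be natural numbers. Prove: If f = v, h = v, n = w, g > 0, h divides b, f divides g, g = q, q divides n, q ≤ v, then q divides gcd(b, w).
f divides g and g > 0, therefore f ≤ g. g = q, so f ≤ q. f = v, so v ≤ q. q ≤ v, so v = q. From h = v and h divides b, v divides b. v = q, so q divides b. n = w and q divides n, so q divides w. q divides b, so q divides gcd(b, w).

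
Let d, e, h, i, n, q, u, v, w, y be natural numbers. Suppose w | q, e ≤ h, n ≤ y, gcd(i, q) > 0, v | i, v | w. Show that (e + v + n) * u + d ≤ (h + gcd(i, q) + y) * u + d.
From v | w and w | q, v | q. Since v | i, v | gcd(i, q). gcd(i, q) > 0, so v ≤ gcd(i, q). e ≤ h, so e + v ≤ h + gcd(i, q). n ≤ y, so e + v + n ≤ h + gcd(i, q) + y. Then (e + v + n) * u ≤ (h + gcd(i, q) + y) * u. Then (e + v + n) * u + d ≤ (h + gcd(i, q) + y) * u + d.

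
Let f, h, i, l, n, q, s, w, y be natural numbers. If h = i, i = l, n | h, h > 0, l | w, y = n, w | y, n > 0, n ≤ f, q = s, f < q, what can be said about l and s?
l < s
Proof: From h = i and i = l, h = l. Because n | h and h > 0, n ≤ h. From h = l, n ≤ l. y = n and w | y, thus w | n. l | w, so l | n. n > 0, so l ≤ n. Because n ≤ l, n = l. Since n ≤ f, l ≤ f. q = s and f < q, so f < s. l ≤ f, so l < s.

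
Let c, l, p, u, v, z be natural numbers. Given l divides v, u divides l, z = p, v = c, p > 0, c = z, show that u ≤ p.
Since v = c and c = z, v = z. z = p, so v = p. u divides l and l divides v, therefore u divides v. v = p, so u divides p. Since p > 0, u ≤ p.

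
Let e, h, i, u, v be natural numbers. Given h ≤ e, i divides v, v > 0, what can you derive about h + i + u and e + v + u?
h + i + u ≤ e + v + u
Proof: i divides v and v > 0, so i ≤ v. Then i + u ≤ v + u. Since h ≤ e, h + i + u ≤ e + v + u.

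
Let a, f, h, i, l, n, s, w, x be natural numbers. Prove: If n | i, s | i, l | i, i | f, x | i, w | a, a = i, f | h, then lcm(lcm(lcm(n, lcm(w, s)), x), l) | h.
a = i and w | a, hence w | i. From s | i, lcm(w, s) | i. Because n | i, lcm(n, lcm(w, s)) | i. x | i, so lcm(lcm(n, lcm(w, s)), x) | i. Since l | i, lcm(lcm(lcm(n, lcm(w, s)), x), l) | i. Since i | f, lcm(lcm(lcm(n, lcm(w, s)), x), l) | f. f | h, so lcm(lcm(lcm(n, lcm(w, s)), x), l) | h.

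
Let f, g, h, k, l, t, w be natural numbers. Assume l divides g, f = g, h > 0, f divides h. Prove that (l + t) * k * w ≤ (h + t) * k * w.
f = g and f divides h, so g divides h. Since l divides g, l divides h. h > 0, so l ≤ h. Then l + t ≤ h + t. By multiplying by a non-negative, (l + t) * k ≤ (h + t) * k. By multiplying by a non-negative, (l + t) * k * w ≤ (h + t) * k * w.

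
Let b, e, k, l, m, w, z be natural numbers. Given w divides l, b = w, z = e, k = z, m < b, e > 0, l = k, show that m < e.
b = w and m < b, therefore m < w. l = k and k = z, therefore l = z. From w divides l, w divides z. Since z = e, w divides e. e > 0, so w ≤ e. Because m < w, m < e.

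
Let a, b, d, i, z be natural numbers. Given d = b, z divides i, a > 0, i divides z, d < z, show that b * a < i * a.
z divides i and i divides z, so z = i. d < z, so d < i. d = b, so b < i. Combined with a > 0, by multiplying by a positive, b * a < i * a.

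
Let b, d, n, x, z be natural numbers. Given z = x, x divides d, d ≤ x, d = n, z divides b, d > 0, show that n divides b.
x divides d and d > 0, so x ≤ d. Since d ≤ x, x = d. z = x, so z = d. d = n, so z = n. z divides b, so n divides b.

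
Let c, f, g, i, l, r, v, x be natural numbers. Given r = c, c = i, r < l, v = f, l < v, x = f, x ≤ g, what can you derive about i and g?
i < g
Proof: From r = c and c = i, r = i. v = f and l < v, hence l < f. r < l, so r < f. x = f and x ≤ g, so f ≤ g. Since r < f, r < g. Since r = i, i < g.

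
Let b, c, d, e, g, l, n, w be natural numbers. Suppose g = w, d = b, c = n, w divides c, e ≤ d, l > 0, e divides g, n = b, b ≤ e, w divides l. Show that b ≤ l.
c = n and n = b, hence c = b. w divides c, so w divides b. d = b and e ≤ d, thus e ≤ b. b ≤ e, so e = b. g = w and e divides g, hence e divides w. e = b, so b divides w. Since w divides b, w = b. w divides l and l > 0, so w ≤ l. w = b, so b ≤ l.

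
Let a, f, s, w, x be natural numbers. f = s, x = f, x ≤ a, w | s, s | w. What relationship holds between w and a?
w ≤ a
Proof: Since s | w and w | s, s = w. Because x = f and f = s, x = s. x ≤ a, so s ≤ a. Since s = w, w ≤ a.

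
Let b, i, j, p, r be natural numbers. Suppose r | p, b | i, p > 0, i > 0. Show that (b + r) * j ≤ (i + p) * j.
b | i and i > 0, thus b ≤ i. r | p and p > 0, hence r ≤ p. b ≤ i, so b + r ≤ i + p. Then (b + r) * j ≤ (i + p) * j.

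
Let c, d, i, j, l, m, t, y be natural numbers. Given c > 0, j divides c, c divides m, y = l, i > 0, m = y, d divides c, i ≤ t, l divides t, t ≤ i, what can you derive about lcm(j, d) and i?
lcm(j, d) ≤ i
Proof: From j divides c and d divides c, lcm(j, d) divides c. Since c > 0, lcm(j, d) ≤ c. Since m = y and y = l, m = l. c divides m, so c divides l. t ≤ i and i ≤ t, so t = i. Because l divides t, l divides i. c divides l, so c divides i. i > 0, so c ≤ i. lcm(j, d) ≤ c, so lcm(j, d) ≤ i.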